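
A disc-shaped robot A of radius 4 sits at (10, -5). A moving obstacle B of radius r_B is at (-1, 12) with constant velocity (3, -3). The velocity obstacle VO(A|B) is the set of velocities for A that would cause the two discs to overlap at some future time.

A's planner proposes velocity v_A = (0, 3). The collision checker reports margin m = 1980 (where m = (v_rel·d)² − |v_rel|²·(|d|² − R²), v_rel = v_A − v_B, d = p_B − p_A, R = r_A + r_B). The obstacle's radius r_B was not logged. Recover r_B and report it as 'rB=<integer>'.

m = 1980
d = (-11, 17);  v_rel = (-3, 6),  |v_rel|² = 45
v_rel×d = (-3)·(17) − (6)·(-11) = 15
since m = R²·45 − 15²:  R² = (225 + 1980) / 45 = 49
R = √49 = 7  ⇒  r_B = 7 − 4 = 3

rB=3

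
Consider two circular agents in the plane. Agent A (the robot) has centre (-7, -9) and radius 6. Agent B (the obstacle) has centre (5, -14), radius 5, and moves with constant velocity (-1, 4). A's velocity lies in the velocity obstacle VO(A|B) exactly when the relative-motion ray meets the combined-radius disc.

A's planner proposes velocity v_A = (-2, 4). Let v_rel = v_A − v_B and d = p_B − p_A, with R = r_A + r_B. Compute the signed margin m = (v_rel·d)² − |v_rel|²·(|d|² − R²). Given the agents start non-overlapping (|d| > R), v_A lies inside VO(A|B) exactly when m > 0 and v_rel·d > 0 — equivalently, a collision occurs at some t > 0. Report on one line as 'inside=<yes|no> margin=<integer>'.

d = (12, -5),  |d|² = 169;  R = 6+5 = 11,  c = 169−11² = 48
v_rel = (-1, 0),  |v_rel|² = 1;  v_rel·d = (-1)·(12) + (0)·(-5) = -12
1·t² + 24·t + 48 = 0  ⇒  m = (-12)² − 1·48 = 96
m = 96 > 0,  v_rel·d = -12 < 0  ⇒  outside

inside=no margin=96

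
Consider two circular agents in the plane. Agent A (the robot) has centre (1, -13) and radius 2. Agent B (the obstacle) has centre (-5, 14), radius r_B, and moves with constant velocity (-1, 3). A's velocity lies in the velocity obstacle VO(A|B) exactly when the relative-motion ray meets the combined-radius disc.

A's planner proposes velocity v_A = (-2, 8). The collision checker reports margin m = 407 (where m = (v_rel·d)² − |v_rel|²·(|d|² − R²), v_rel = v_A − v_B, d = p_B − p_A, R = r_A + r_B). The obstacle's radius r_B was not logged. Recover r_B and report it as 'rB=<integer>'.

m = 407
d = (-6, 27);  v_rel = (-1, 5),  |v_rel|² = 26
v_rel×d = (-1)·(27) − (5)·(-6) = 3
since m = R²·26 − 3²:  R² = (9 + 407) / 26 = 16
R = √16 = 4  ⇒  r_B = 4 − 2 = 2

rB=2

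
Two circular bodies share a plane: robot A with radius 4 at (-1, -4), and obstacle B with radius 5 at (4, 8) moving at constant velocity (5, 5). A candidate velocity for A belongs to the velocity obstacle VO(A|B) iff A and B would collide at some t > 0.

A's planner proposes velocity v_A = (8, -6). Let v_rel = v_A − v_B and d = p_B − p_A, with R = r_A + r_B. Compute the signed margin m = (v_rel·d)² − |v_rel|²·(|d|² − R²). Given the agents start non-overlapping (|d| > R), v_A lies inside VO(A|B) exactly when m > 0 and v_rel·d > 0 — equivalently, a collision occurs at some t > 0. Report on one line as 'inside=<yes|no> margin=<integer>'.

d = (5, 12),  |d|² = 169;  R = 4+5 = 9,  c = 169−9² = 88
v_rel = (3, -11),  |v_rel|² = 130;  v_rel·d = (3)·(5) + (-11)·(12) = -117
130·t² + 234·t + 88 = 0  ⇒  m = (-117)² − 130·88 = 2249
m = 2249 > 0,  v_rel·d = -117 < 0  ⇒  outside

inside=no margin=2249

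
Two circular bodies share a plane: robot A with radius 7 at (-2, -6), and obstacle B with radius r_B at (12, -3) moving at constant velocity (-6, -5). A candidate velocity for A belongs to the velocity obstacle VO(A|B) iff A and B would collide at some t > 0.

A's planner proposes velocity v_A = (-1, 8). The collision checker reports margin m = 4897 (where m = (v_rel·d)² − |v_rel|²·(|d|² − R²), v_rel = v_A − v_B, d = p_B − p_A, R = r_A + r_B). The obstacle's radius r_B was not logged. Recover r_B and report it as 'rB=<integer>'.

m = 4897
d = (14, 3);  v_rel = (5, 13),  |v_rel|² = 194
v_rel×d = (5)·(3) − (13)·(14) = -167
since m = R²·194 − (-167)²:  R² = (27889 + 4897) / 194 = 169
R = √169 = 13  ⇒  r_B = 13 − 7 = 6

rB=6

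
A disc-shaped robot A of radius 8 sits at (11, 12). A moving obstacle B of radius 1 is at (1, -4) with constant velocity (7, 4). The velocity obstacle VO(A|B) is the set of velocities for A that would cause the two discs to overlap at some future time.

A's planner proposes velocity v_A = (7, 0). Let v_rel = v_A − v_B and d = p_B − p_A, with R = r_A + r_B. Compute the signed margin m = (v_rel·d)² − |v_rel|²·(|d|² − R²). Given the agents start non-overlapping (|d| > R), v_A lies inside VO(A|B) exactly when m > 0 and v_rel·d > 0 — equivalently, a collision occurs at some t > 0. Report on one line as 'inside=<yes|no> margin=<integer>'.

d = (-10, -16),  |d|² = 356;  R = 8+1 = 9,  c = 356−9² = 275
v_rel = (0, -4),  |v_rel|² = 16;  v_rel·d = (0)·(-10) + (-4)·(-16) = 64
16·t² − 128·t + 275 = 0  ⇒  m = 64² − 16·275 = -304
m = -304 < 0,  v_rel·d = 64 > 0  ⇒  outside

inside=no margin=-304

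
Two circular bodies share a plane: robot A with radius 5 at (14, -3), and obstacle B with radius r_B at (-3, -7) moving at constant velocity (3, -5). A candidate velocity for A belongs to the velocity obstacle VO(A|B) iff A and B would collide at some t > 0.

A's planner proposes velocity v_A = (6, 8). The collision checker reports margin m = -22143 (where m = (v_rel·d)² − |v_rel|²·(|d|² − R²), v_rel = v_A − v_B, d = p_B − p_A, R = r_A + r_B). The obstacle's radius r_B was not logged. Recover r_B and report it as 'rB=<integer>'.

m = -22143
d = (-17, -4);  v_rel = (3, 13),  |v_rel|² = 178
v_rel×d = (3)·(-4) − (13)·(-17) = 209
since m = R²·178 − 209²:  R² = (43681 + -22143) / 178 = 121
R = √121 = 11  ⇒  r_B = 11 − 5 = 6

rB=6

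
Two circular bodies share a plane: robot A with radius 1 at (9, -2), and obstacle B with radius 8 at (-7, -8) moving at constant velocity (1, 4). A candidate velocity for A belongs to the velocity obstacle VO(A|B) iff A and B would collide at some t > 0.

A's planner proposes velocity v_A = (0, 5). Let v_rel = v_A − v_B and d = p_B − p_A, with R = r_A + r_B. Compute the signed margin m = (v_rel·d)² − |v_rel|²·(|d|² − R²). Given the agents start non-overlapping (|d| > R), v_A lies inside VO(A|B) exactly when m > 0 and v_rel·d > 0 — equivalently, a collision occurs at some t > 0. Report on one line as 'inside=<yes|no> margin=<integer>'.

d = (-16, -6),  |d|² = 292;  R = 1+8 = 9,  c = 292−9² = 211
v_rel = (-1, 1),  |v_rel|² = 2;  v_rel·d = (-1)·(-16) + (1)·(-6) = 10
2·t² − 20·t + 211 = 0  ⇒  m = 10² − 2·211 = -322
m = -322 < 0,  v_rel·d = 10 > 0  ⇒  outside

inside=no margin=-322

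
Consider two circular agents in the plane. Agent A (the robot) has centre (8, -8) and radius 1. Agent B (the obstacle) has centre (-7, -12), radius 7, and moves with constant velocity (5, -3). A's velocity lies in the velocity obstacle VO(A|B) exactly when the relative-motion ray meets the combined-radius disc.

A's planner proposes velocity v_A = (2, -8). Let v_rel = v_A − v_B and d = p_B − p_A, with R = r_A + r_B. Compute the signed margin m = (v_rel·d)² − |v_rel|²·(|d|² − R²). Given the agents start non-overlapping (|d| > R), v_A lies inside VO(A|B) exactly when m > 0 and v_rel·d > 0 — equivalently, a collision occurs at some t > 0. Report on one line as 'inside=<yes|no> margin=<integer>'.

d = (-15, -4),  |d|² = 241;  R = 1+7 = 8,  c = 241−8² = 177
v_rel = (-3, -5),  |v_rel|² = 34;  v_rel·d = (-3)·(-15) + (-5)·(-4) = 65
34·t² − 130·t + 177 = 0  ⇒  m = 65² − 34·177 = -1793
m = -1793 < 0,  v_rel·d = 65 > 0  ⇒  outside

inside=no margin=-1793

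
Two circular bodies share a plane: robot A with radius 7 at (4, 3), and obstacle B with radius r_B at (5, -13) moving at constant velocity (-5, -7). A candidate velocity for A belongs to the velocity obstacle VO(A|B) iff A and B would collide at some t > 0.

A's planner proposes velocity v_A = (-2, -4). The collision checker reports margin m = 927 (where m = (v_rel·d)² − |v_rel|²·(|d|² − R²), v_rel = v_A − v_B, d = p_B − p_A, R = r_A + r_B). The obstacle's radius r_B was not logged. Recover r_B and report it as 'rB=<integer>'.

m = 927
d = (1, -16);  v_rel = (3, 3),  |v_rel|² = 18
v_rel×d = (3)·(-16) − (3)·(1) = -51
since m = R²·18 − (-51)²:  R² = (2601 + 927) / 18 = 196
R = √196 = 14  ⇒  r_B = 14 − 7 = 7

rB=7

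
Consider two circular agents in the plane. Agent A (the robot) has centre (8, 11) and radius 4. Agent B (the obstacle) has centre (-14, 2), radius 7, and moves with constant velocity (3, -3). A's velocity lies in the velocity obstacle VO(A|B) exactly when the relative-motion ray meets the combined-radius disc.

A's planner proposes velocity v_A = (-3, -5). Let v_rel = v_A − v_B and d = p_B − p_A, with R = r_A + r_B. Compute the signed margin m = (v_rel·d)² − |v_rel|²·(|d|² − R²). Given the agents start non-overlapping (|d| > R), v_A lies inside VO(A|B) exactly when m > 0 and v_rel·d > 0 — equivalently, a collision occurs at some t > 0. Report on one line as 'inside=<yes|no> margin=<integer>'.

d = (-22, -9),  |d|² = 565;  R = 4+7 = 11,  c = 565−11² = 444
v_rel = (-6, -2),  |v_rel|² = 40;  v_rel·d = (-6)·(-22) + (-2)·(-9) = 150
40·t² − 300·t + 444 = 0  ⇒  m = 150² − 40·444 = 4740
m = 4740 > 0,  v_rel·d = 150 > 0  ⇒  inside

inside=yes margin=4740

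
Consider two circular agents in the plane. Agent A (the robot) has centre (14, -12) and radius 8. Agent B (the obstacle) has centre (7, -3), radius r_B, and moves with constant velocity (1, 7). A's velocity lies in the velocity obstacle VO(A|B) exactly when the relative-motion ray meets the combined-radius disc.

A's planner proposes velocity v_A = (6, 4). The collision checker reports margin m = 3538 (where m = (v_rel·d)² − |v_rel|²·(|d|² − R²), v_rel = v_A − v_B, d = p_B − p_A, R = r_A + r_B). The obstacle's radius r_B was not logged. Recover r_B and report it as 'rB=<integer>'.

m = 3538
d = (-7, 9);  v_rel = (5, -3),  |v_rel|² = 34
v_rel×d = (5)·(9) − (-3)·(-7) = 24
since m = R²·34 − 24²:  R² = (576 + 3538) / 34 = 121
R = √121 = 11  ⇒  r_B = 11 − 8 = 3

rB=3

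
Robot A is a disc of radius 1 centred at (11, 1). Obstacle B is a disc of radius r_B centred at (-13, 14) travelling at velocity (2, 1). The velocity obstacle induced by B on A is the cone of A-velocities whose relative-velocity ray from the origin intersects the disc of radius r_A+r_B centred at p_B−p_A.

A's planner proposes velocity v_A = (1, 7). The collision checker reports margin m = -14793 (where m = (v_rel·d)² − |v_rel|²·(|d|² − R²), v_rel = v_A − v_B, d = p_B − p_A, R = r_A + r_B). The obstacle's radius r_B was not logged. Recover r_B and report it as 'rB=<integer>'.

m = -14793
d = (-24, 13);  v_rel = (-1, 6),  |v_rel|² = 37
v_rel×d = (-1)·(13) − (6)·(-24) = 131
since m = R²·37 − 131²:  R² = (17161 + -14793) / 37 = 64
R = √64 = 8  ⇒  r_B = 8 − 1 = 7

rB=7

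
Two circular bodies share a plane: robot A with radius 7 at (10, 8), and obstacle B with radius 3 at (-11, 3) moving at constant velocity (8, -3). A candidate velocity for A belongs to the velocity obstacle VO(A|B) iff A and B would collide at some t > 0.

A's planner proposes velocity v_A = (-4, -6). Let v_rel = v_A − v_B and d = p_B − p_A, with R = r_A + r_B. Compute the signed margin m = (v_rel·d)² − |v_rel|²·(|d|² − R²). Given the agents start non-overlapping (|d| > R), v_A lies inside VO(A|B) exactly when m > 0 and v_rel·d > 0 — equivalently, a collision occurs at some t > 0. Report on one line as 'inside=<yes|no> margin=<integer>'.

d = (-21, -5),  |d|² = 466;  R = 7+3 = 10,  c = 466−10² = 366
v_rel = (-12, -3),  |v_rel|² = 153;  v_rel·d = (-12)·(-21) + (-3)·(-5) = 267
153·t² − 534·t + 366 = 0  ⇒  m = 267² − 153·366 = 15291
m = 15291 > 0,  v_rel·d = 267 > 0  ⇒  inside

inside=yes margin=15291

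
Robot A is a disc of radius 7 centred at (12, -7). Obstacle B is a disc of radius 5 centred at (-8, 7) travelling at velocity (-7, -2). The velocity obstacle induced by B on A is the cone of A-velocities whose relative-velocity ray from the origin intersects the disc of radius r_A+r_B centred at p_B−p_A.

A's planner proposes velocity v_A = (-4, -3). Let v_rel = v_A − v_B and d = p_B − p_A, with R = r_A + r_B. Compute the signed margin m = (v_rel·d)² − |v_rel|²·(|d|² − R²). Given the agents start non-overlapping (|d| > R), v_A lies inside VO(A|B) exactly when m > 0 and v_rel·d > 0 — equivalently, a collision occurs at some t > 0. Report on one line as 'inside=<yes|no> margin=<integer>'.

d = (-20, 14),  |d|² = 596;  R = 7+5 = 12,  c = 596−12² = 452
v_rel = (3, -1),  |v_rel|² = 10;  v_rel·d = (3)·(-20) + (-1)·(14) = -74
10·t² + 148·t + 452 = 0  ⇒  m = (-74)² − 10·452 = 956
m = 956 > 0,  v_rel·d = -74 < 0  ⇒  outside

inside=no margin=956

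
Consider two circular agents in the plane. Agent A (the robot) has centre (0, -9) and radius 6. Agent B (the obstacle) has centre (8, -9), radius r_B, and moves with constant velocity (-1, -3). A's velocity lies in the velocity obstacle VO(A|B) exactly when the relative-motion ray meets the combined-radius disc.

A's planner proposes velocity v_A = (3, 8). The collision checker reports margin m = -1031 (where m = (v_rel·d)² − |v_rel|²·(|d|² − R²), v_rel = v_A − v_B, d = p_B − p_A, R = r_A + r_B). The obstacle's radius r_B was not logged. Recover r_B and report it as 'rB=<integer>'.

m = -1031
d = (8, 0);  v_rel = (4, 11),  |v_rel|² = 137
v_rel×d = (4)·(0) − (11)·(8) = -88
since m = R²·137 − (-88)²:  R² = (7744 + -1031) / 137 = 49
R = √49 = 7  ⇒  r_B = 7 − 6 = 1

rB=1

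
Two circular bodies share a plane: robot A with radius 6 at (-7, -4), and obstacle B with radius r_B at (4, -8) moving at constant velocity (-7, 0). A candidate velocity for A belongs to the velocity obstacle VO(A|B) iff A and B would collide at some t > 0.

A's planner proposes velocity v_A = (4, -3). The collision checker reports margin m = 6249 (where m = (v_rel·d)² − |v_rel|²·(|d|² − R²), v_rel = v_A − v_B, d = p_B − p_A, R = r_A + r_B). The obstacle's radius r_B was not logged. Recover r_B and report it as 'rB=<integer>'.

m = 6249
d = (11, -4);  v_rel = (11, -3),  |v_rel|² = 130
v_rel×d = (11)·(-4) − (-3)·(11) = -11
since m = R²·130 − (-11)²:  R² = (121 + 6249) / 130 = 49
R = √49 = 7  ⇒  r_B = 7 − 6 = 1

rB=1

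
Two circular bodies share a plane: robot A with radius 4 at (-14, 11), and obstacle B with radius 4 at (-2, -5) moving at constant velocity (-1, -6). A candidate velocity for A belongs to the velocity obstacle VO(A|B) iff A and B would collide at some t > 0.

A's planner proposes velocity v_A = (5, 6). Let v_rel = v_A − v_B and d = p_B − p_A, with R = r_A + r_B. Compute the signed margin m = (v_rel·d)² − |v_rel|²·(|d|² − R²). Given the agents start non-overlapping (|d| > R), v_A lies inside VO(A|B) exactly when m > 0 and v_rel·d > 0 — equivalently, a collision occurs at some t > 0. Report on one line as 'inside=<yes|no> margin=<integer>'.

d = (12, -16),  |d|² = 400;  R = 4+4 = 8,  c = 400−8² = 336
v_rel = (6, 12),  |v_rel|² = 180;  v_rel·d = (6)·(12) + (12)·(-16) = -120
180·t² + 240·t + 336 = 0  ⇒  m = (-120)² − 180·336 = -46080
m = -46080 < 0,  v_rel·d = -120 < 0  ⇒  outside

inside=no margin=-46080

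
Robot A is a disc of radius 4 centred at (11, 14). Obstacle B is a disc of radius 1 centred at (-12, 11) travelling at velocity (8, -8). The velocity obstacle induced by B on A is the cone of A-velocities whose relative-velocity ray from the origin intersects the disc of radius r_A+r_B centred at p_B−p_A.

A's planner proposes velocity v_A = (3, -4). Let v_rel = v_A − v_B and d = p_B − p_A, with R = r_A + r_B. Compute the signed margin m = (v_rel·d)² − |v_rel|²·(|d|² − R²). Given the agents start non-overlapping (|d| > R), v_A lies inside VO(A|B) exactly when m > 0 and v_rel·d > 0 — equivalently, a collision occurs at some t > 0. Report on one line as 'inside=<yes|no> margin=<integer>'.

d = (-23, -3),  |d|² = 538;  R = 4+1 = 5,  c = 538−5² = 513
v_rel = (-5, 4),  |v_rel|² = 41;  v_rel·d = (-5)·(-23) + (4)·(-3) = 103
41·t² − 206·t + 513 = 0  ⇒  m = 103² − 41·513 = -10424
m = -10424 < 0,  v_rel·d = 103 > 0  ⇒  outside

inside=no margin=-10424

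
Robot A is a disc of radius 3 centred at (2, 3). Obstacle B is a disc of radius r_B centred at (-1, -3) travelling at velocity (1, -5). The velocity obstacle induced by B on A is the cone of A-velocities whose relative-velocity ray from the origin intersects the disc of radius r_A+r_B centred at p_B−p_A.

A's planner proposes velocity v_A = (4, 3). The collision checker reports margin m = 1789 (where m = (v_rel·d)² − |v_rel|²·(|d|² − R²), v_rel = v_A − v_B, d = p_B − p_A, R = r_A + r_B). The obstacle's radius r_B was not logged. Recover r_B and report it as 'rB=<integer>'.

m = 1789
d = (-3, -6);  v_rel = (3, 8),  |v_rel|² = 73
v_rel×d = (3)·(-6) − (8)·(-3) = 6
since m = R²·73 − 6²:  R² = (36 + 1789) / 73 = 25
R = √25 = 5  ⇒  r_B = 5 − 3 = 2

rB=2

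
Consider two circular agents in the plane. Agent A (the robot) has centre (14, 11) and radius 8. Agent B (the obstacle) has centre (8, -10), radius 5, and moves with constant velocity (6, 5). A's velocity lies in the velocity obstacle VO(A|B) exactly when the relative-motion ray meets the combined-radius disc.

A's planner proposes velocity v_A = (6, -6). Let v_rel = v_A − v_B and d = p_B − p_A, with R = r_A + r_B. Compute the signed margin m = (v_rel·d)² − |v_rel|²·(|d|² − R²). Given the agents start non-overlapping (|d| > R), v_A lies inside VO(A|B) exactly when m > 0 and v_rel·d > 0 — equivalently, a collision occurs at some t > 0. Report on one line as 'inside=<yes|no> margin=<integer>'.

d = (-6, -21),  |d|² = 477;  R = 8+5 = 13,  c = 477−13² = 308
v_rel = (0, -11),  |v_rel|² = 121;  v_rel·d = (0)·(-6) + (-11)·(-21) = 231
121·t² − 462·t + 308 = 0  ⇒  m = 231² − 121·308 = 16093
m = 16093 > 0,  v_rel·d = 231 > 0  ⇒  inside

inside=yes margin=16093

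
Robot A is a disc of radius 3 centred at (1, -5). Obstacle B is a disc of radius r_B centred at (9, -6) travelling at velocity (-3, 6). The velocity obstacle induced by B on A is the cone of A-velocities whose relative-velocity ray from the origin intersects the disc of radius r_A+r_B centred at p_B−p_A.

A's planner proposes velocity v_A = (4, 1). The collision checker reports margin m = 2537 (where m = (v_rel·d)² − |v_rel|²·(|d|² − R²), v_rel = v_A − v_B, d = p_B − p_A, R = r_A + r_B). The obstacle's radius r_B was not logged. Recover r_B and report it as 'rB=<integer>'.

m = 2537
d = (8, -1);  v_rel = (7, -5),  |v_rel|² = 74
v_rel×d = (7)·(-1) − (-5)·(8) = 33
since m = R²·74 − 33²:  R² = (1089 + 2537) / 74 = 49
R = √49 = 7  ⇒  r_B = 7 − 3 = 4

rB=4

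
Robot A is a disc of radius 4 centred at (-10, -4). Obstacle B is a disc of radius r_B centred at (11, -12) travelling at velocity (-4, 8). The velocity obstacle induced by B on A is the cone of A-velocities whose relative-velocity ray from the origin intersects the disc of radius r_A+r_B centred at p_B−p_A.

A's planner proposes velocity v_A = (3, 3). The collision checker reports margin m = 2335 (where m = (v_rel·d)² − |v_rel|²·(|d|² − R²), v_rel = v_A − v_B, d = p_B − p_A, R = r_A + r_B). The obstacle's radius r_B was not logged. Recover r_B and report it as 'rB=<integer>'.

m = 2335
d = (21, -8);  v_rel = (7, -5),  |v_rel|² = 74
v_rel×d = (7)·(-8) − (-5)·(21) = 49
since m = R²·74 − 49²:  R² = (2401 + 2335) / 74 = 64
R = √64 = 8  ⇒  r_B = 8 − 4 = 4

rB=4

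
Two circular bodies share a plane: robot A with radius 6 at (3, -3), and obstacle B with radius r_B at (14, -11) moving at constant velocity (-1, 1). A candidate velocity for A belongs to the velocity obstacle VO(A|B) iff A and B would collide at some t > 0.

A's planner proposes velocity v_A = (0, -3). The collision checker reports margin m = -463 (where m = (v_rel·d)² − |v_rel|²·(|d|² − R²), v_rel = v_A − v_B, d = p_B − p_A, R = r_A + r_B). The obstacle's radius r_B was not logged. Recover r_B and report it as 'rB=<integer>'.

m = -463
d = (11, -8);  v_rel = (1, -4),  |v_rel|² = 17
v_rel×d = (1)·(-8) − (-4)·(11) = 36
since m = R²·17 − 36²:  R² = (1296 + -463) / 17 = 49
R = √49 = 7  ⇒  r_B = 7 − 6 = 1

rB=1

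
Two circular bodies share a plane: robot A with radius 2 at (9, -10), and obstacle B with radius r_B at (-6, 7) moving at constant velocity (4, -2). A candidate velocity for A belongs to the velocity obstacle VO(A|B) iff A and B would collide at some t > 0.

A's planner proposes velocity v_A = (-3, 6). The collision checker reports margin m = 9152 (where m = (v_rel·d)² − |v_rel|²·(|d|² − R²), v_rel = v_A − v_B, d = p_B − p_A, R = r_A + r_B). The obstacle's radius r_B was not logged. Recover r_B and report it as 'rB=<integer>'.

m = 9152
d = (-15, 17);  v_rel = (-7, 8),  |v_rel|² = 113
v_rel×d = (-7)·(17) − (8)·(-15) = 1
since m = R²·113 − 1²:  R² = (1 + 9152) / 113 = 81
R = √81 = 9  ⇒  r_B = 9 − 2 = 7

rB=7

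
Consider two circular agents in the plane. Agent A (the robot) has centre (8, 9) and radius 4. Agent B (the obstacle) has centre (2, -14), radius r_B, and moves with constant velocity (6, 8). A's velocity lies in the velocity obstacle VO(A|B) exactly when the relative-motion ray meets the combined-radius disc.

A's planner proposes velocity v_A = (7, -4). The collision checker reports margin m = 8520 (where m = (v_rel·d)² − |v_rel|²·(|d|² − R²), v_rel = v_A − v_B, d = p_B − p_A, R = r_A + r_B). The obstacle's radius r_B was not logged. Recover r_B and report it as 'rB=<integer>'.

m = 8520
d = (-6, -23);  v_rel = (1, -12),  |v_rel|² = 145
v_rel×d = (1)·(-23) − (-12)·(-6) = -95
since m = R²·145 − (-95)²:  R² = (9025 + 8520) / 145 = 121
R = √121 = 11  ⇒  r_B = 11 − 4 = 7

rB=7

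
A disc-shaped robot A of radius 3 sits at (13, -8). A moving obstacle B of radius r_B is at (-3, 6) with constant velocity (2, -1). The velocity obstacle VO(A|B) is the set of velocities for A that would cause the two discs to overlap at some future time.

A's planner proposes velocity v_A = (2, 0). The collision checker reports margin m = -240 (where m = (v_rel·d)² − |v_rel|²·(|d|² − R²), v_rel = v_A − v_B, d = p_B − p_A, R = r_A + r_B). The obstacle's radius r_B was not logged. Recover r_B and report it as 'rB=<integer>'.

m = -240
d = (-16, 14);  v_rel = (0, 1),  |v_rel|² = 1
v_rel×d = (0)·(14) − (1)·(-16) = 16
since m = R²·1 − 16²:  R² = (256 + -240) / 1 = 16
R = √16 = 4  ⇒  r_B = 4 − 3 = 1

rB=1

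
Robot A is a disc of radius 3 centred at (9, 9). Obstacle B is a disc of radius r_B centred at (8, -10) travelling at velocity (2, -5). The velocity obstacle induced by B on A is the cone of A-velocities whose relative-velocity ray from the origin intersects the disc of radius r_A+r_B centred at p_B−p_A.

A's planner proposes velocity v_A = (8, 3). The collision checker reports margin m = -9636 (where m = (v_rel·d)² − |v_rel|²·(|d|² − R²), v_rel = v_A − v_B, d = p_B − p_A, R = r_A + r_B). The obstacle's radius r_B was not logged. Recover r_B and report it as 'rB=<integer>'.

m = -9636
d = (-1, -19);  v_rel = (6, 8),  |v_rel|² = 100
v_rel×d = (6)·(-19) − (8)·(-1) = -106
since m = R²·100 − (-106)²:  R² = (11236 + -9636) / 100 = 16
R = √16 = 4  ⇒  r_B = 4 − 3 = 1

rB=1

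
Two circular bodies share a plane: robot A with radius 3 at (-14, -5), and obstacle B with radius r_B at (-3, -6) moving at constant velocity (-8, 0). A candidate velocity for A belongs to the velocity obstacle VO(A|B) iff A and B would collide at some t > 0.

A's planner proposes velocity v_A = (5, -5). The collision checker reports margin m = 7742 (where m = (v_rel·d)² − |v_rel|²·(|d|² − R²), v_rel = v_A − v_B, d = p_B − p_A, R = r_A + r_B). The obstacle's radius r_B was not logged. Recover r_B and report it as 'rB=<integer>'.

m = 7742
d = (11, -1);  v_rel = (13, -5),  |v_rel|² = 194
v_rel×d = (13)·(-1) − (-5)·(11) = 42
since m = R²·194 − 42²:  R² = (1764 + 7742) / 194 = 49
R = √49 = 7  ⇒  r_B = 7 − 3 = 4

rB=4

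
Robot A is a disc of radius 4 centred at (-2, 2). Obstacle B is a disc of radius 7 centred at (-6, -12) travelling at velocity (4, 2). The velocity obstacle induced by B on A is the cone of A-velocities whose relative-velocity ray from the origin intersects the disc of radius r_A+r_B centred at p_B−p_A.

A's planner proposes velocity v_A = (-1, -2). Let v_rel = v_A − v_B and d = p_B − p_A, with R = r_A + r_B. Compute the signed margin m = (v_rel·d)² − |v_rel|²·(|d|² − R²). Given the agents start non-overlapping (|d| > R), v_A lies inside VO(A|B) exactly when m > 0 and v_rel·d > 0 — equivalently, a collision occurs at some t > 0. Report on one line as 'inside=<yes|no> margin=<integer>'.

d = (-4, -14),  |d|² = 212;  R = 4+7 = 11,  c = 212−11² = 91
v_rel = (-5, -4),  |v_rel|² = 41;  v_rel·d = (-5)·(-4) + (-4)·(-14) = 76
41·t² − 152·t + 91 = 0  ⇒  m = 76² − 41·91 = 2045
m = 2045 > 0,  v_rel·d = 76 > 0  ⇒  inside

inside=yes margin=2045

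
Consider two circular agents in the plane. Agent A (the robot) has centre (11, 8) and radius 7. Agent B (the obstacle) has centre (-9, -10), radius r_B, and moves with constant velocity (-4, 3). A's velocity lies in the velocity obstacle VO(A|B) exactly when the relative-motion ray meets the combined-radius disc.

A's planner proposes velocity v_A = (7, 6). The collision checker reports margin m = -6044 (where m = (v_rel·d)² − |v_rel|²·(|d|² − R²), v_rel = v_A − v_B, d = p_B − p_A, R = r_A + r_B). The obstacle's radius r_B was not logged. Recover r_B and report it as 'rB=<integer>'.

m = -6044
d = (-20, -18);  v_rel = (11, 3),  |v_rel|² = 130
v_rel×d = (11)·(-18) − (3)·(-20) = -138
since m = R²·130 − (-138)²:  R² = (19044 + -6044) / 130 = 100
R = √100 = 10  ⇒  r_B = 10 − 7 = 3

rB=3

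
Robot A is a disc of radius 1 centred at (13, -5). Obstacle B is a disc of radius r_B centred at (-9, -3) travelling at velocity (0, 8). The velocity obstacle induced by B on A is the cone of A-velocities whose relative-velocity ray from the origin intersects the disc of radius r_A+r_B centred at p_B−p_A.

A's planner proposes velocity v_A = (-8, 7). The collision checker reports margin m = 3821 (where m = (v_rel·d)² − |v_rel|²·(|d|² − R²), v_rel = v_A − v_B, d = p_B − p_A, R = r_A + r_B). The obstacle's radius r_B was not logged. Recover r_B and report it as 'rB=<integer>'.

m = 3821
d = (-22, 2);  v_rel = (-8, -1),  |v_rel|² = 65
v_rel×d = (-8)·(2) − (-1)·(-22) = -38
since m = R²·65 − (-38)²:  R² = (1444 + 3821) / 65 = 81
R = √81 = 9  ⇒  r_B = 9 − 1 = 8

rB=8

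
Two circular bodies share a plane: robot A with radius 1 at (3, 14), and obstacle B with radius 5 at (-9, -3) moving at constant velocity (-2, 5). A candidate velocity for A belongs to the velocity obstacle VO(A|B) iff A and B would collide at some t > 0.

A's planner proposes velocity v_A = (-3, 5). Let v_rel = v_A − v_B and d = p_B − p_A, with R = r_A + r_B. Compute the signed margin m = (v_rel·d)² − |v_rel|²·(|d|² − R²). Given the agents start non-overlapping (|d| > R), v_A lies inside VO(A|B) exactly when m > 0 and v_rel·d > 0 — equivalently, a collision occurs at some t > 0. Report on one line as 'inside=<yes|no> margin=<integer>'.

d = (-12, -17),  |d|² = 433;  R = 1+5 = 6,  c = 433−6² = 397
v_rel = (-1, 0),  |v_rel|² = 1;  v_rel·d = (-1)·(-12) + (0)·(-17) = 12
1·t² − 24·t + 397 = 0  ⇒  m = 12² − 1·397 = -253
m = -253 < 0,  v_rel·d = 12 > 0  ⇒  outside

inside=no margin=-253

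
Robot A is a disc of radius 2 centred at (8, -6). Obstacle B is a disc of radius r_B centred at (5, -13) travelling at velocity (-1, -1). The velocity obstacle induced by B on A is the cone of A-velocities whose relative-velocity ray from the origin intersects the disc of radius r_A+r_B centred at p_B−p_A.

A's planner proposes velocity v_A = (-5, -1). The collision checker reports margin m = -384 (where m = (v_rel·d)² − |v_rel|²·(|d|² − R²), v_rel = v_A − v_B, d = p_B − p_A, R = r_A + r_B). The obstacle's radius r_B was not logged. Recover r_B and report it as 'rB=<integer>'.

m = -384
d = (-3, -7);  v_rel = (-4, 0),  |v_rel|² = 16
v_rel×d = (-4)·(-7) − (0)·(-3) = 28
since m = R²·16 − 28²:  R² = (784 + -384) / 16 = 25
R = √25 = 5  ⇒  r_B = 5 − 2 = 3

rB=3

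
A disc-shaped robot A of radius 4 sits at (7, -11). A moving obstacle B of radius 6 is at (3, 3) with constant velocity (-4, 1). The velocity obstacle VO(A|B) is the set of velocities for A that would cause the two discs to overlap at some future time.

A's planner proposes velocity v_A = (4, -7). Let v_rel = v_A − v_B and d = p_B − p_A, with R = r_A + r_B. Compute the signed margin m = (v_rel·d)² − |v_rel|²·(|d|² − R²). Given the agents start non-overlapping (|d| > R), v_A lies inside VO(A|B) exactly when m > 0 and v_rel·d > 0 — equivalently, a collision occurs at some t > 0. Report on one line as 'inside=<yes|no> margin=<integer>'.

d = (-4, 14),  |d|² = 212;  R = 4+6 = 10,  c = 212−10² = 112
v_rel = (8, -8),  |v_rel|² = 128;  v_rel·d = (8)·(-4) + (-8)·(14) = -144
128·t² + 288·t + 112 = 0  ⇒  m = (-144)² − 128·112 = 6400
m = 6400 > 0,  v_rel·d = -144 < 0  ⇒  outside

inside=no margin=6400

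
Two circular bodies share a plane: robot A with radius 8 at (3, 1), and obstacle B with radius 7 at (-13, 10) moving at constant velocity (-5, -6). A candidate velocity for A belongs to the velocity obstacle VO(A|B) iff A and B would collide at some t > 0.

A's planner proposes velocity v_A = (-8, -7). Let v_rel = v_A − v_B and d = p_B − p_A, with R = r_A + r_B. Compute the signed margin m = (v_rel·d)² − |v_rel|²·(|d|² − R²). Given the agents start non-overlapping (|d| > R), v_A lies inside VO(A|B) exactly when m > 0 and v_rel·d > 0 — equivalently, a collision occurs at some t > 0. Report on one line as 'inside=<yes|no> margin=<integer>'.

d = (-16, 9),  |d|² = 337;  R = 8+7 = 15,  c = 337−15² = 112
v_rel = (-3, -1),  |v_rel|² = 10;  v_rel·d = (-3)·(-16) + (-1)·(9) = 39
10·t² − 78·t + 112 = 0  ⇒  m = 39² − 10·112 = 401
m = 401 > 0,  v_rel·d = 39 > 0  ⇒  inside

inside=yes margin=401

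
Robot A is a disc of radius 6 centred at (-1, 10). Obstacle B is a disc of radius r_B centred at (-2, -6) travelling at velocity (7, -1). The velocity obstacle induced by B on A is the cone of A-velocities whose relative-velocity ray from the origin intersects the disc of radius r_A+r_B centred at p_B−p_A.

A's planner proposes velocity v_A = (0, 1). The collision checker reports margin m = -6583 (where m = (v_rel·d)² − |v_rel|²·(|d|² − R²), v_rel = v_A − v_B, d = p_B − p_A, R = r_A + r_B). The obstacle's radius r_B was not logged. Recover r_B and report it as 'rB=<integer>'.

m = -6583
d = (-1, -16);  v_rel = (-7, 2),  |v_rel|² = 53
v_rel×d = (-7)·(-16) − (2)·(-1) = 114
since m = R²·53 − 114²:  R² = (12996 + -6583) / 53 = 121
R = √121 = 11  ⇒  r_B = 11 − 6 = 5

rB=5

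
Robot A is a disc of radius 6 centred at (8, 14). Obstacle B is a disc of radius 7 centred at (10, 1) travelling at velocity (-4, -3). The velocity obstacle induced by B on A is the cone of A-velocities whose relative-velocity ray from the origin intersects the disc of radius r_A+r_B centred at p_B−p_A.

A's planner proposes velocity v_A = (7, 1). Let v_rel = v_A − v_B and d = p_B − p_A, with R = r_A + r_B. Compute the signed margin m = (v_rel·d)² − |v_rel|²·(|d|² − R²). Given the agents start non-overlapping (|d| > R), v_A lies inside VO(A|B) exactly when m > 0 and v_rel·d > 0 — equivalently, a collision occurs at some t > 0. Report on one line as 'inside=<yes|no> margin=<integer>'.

d = (2, -13),  |d|² = 173;  R = 6+7 = 13,  c = 173−13² = 4
v_rel = (11, 4),  |v_rel|² = 137;  v_rel·d = (11)·(2) + (4)·(-13) = -30
137·t² + 60·t + 4 = 0  ⇒  m = (-30)² − 137·4 = 352
m = 352 > 0,  v_rel·d = -30 < 0  ⇒  outside

inside=no margin=352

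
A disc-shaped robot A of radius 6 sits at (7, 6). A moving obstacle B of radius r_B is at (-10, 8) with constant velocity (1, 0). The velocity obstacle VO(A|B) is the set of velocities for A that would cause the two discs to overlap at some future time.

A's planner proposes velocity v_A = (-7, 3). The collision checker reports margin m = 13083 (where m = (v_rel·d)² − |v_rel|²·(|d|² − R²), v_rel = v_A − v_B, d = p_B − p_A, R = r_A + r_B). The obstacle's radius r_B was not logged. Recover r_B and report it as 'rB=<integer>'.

m = 13083
d = (-17, 2);  v_rel = (-8, 3),  |v_rel|² = 73
v_rel×d = (-8)·(2) − (3)·(-17) = 35
since m = R²·73 − 35²:  R² = (1225 + 13083) / 73 = 196
R = √196 = 14  ⇒  r_B = 14 − 6 = 8

rB=8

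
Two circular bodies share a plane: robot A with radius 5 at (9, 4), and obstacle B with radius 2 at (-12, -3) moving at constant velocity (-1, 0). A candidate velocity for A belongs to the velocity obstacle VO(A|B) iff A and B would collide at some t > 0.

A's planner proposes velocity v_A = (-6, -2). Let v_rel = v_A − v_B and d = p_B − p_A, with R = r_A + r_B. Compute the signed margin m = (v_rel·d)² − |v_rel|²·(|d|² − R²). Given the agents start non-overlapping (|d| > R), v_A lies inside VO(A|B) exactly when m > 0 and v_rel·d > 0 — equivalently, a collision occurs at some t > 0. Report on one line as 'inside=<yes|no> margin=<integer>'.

d = (-21, -7),  |d|² = 490;  R = 5+2 = 7,  c = 490−7² = 441
v_rel = (-5, -2),  |v_rel|² = 29;  v_rel·d = (-5)·(-21) + (-2)·(-7) = 119
29·t² − 238·t + 441 = 0  ⇒  m = 119² − 29·441 = 1372
m = 1372 > 0,  v_rel·d = 119 > 0  ⇒  inside

inside=yes margin=1372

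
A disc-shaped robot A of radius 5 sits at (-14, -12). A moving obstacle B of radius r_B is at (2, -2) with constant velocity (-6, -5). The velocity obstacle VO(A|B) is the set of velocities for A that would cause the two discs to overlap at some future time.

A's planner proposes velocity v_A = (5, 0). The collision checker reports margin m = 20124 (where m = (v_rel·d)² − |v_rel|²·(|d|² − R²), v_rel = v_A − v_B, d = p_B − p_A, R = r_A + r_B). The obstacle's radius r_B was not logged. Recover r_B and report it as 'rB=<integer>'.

m = 20124
d = (16, 10);  v_rel = (11, 5),  |v_rel|² = 146
v_rel×d = (11)·(10) − (5)·(16) = 30
since m = R²·146 − 30²:  R² = (900 + 20124) / 146 = 144
R = √144 = 12  ⇒  r_B = 12 − 5 = 7

rB=7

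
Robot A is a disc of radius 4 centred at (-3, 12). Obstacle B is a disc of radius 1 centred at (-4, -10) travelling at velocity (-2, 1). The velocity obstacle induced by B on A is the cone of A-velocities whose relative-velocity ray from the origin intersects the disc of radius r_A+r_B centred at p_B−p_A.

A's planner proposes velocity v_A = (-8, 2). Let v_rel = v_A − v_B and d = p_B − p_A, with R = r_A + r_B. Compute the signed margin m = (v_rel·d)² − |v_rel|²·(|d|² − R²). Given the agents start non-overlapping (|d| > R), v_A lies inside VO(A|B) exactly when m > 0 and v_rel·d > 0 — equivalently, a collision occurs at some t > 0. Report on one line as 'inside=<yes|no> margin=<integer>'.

d = (-1, -22),  |d|² = 485;  R = 4+1 = 5,  c = 485−5² = 460
v_rel = (-6, 1),  |v_rel|² = 37;  v_rel·d = (-6)·(-1) + (1)·(-22) = -16
37·t² + 32·t + 460 = 0  ⇒  m = (-16)² − 37·460 = -16764
m = -16764 < 0,  v_rel·d = -16 < 0  ⇒  outside

inside=no margin=-16764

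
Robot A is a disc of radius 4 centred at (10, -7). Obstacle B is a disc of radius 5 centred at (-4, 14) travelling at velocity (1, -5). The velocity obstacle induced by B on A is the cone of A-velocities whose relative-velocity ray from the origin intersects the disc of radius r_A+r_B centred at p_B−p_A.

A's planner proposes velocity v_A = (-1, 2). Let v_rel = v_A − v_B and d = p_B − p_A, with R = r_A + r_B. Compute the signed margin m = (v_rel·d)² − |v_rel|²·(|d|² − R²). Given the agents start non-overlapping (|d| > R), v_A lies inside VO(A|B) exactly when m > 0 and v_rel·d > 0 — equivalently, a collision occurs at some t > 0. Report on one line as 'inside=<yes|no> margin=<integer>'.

d = (-14, 21),  |d|² = 637;  R = 4+5 = 9,  c = 637−9² = 556
v_rel = (-2, 7),  |v_rel|² = 53;  v_rel·d = (-2)·(-14) + (7)·(21) = 175
53·t² − 350·t + 556 = 0  ⇒  m = 175² − 53·556 = 1157
m = 1157 > 0,  v_rel·d = 175 > 0  ⇒  inside

inside=yes margin=1157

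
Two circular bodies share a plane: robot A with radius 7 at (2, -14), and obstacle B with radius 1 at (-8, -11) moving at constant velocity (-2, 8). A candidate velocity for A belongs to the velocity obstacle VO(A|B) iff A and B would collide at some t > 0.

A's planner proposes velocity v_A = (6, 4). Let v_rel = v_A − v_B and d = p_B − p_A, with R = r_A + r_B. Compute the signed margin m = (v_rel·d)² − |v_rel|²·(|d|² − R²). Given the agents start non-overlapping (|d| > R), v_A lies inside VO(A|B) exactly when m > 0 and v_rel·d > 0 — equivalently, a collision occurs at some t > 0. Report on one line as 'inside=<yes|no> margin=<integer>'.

d = (-10, 3),  |d|² = 109;  R = 7+1 = 8,  c = 109−8² = 45
v_rel = (8, -4),  |v_rel|² = 80;  v_rel·d = (8)·(-10) + (-4)·(3) = -92
80·t² + 184·t + 45 = 0  ⇒  m = (-92)² − 80·45 = 4864
m = 4864 > 0,  v_rel·d = -92 < 0  ⇒  outside

inside=no margin=4864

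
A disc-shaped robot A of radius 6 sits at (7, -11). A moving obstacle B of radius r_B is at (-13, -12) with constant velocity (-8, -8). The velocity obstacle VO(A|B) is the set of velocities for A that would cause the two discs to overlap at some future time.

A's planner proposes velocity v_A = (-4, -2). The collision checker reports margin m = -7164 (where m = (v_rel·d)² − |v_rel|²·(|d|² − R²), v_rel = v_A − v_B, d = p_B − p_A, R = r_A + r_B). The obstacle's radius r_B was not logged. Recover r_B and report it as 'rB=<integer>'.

m = -7164
d = (-20, -1);  v_rel = (4, 6),  |v_rel|² = 52
v_rel×d = (4)·(-1) − (6)·(-20) = 116
since m = R²·52 − 116²:  R² = (13456 + -7164) / 52 = 121
R = √121 = 11  ⇒  r_B = 11 − 6 = 5

rB=5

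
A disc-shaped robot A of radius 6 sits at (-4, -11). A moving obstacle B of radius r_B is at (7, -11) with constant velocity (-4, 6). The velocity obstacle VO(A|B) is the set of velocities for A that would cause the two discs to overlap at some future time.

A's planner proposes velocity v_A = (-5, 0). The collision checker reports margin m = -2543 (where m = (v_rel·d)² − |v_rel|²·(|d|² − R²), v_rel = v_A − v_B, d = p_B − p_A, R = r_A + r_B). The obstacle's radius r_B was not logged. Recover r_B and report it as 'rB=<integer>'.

m = -2543
d = (11, 0);  v_rel = (-1, -6),  |v_rel|² = 37
v_rel×d = (-1)·(0) − (-6)·(11) = 66
since m = R²·37 − 66²:  R² = (4356 + -2543) / 37 = 49
R = √49 = 7  ⇒  r_B = 7 − 6 = 1

rB=1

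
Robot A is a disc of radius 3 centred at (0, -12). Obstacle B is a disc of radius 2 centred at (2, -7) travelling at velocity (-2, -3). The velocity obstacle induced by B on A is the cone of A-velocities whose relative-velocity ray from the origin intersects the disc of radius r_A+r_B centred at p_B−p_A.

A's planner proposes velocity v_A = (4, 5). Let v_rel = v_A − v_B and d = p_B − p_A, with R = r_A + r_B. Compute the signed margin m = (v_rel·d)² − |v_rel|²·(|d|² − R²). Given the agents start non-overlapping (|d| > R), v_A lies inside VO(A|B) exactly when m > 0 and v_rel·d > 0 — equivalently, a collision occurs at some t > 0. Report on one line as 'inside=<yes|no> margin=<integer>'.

d = (2, 5),  |d|² = 29;  R = 3+2 = 5,  c = 29−5² = 4
v_rel = (6, 8),  |v_rel|² = 100;  v_rel·d = (6)·(2) + (8)·(5) = 52
100·t² − 104·t + 4 = 0  ⇒  m = 52² − 100·4 = 2304
m = 2304 > 0,  v_rel·d = 52 > 0  ⇒  inside

inside=yes margin=2304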